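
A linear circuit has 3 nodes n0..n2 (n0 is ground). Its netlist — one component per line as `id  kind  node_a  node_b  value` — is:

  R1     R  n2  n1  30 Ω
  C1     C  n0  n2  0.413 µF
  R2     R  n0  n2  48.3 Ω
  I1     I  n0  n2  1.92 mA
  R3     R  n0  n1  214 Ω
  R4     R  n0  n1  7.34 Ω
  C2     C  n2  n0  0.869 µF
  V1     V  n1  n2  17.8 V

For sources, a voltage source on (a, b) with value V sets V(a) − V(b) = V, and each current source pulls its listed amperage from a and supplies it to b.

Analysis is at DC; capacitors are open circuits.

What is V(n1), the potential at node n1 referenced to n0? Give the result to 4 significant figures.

Element admittances at DC:
  Y(R1) = 0.03333 S between n2,n1
  Y(C1) = 0.000 S between n0,n2
  Y(R2) = 0.02070 S between n0,n2
  I1: injects 0.00192 A into n2 (from n0)
  Y(R3) = 0.004673 S between n0,n1
  Y(R4) = 0.1362 S between n0,n1
  Y(C2) = 0.000 S between n2,n0
  V1: constraint V(n1)−V(n2) = 17.8
Assemble and solve the 3×3 MNA system:
  V(n1)=2.292  V(n2)=-15.51
  i(V1)=-0.9163

2.292 V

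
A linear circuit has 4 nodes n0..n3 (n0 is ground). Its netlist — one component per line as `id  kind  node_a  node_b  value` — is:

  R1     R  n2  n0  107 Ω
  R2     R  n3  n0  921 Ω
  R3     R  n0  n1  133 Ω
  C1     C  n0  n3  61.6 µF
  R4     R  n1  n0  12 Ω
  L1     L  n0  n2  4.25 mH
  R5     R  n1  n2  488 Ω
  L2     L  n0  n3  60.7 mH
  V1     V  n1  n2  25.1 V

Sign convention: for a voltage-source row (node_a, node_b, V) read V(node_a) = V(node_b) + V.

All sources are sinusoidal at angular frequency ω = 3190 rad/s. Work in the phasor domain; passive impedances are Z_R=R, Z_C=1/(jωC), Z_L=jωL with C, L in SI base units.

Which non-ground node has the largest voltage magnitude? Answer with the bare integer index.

MNA unknowns: 3 node voltages V₁..V_3 plus 1 source current (V1)
R1: Y=0.009346+0.000j on G[2,0]
R2: Y=0.001086+0.000j on G[3,0]
R3: Y=0.007519+0.000j on G[0,1]
C1: Y=0.000+0.1965j on G[0,3]
R4: Y=0.08333+0.000j on G[1,0]
L1: Y=0.000-0.07376j on G[0,2]
R5: Y=0.002049+0.000j on G[1,2]
L2: Y=0.000-0.005164j on G[0,3]
V1: row V1−V2=25.1, i_V1 at 1,2
solve → V1=10.34-10.87j, V2=-14.76-10.87j, V3=0.000+0.000j
aux → i_V1=-0.9908+0.9872j

2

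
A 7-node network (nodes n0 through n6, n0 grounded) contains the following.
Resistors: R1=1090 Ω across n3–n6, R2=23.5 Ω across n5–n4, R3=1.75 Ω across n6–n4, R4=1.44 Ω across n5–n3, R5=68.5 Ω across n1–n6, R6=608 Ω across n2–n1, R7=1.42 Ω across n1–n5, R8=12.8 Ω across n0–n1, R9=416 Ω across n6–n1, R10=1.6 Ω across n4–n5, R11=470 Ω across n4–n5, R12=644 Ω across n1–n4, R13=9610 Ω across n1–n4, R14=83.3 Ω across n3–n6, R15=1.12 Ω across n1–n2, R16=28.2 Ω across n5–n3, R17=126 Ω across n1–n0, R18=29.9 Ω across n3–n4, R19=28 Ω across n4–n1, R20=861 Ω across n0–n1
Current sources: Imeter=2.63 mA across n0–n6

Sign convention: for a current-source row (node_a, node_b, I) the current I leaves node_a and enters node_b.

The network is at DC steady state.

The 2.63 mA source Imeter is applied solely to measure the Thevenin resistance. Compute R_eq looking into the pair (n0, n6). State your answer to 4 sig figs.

Element admittances at DC:
  Y(R1) = 0.0009174 S between n3,n6
  Y(R2) = 0.04255 S between n5,n4
  Y(R3) = 0.5714 S between n6,n4
  Y(R4) = 0.6944 S between n5,n3
  Y(R5) = 0.01460 S between n1,n6
  Y(R6) = 0.001645 S between n2,n1
  Y(R7) = 0.7042 S between n1,n5
  Y(R8) = 0.07812 S between n0,n1
  Y(R9) = 0.002404 S between n6,n1
  Y(R10) = 0.6250 S between n4,n5
  Y(R11) = 0.002128 S between n4,n5
  Y(R12) = 0.001553 S between n1,n4
  Y(R13) = 0.0001041 S between n1,n4
  Y(R14) = 0.01200 S between n3,n6
  Y(R15) = 0.8929 S between n1,n2
  Y(R16) = 0.03546 S between n5,n3
  Y(R17) = 0.007937 S between n1,n0
  Y(R18) = 0.03344 S between n3,n4
  Y(R19) = 0.03571 S between n4,n1
  Y(R20) = 0.001161 S between n0,n1
  Imeter: injects 0.00263 A into n6 (from n0)
Assemble and solve the 6×6 MNA system:
  V(n1)=0.03015  V(n2)=0.03015  V(n3)=0.03356  V(n4)=0.03635  V(n5)=0.03331  V(n6)=0.04049

R_eq = 15.40 Ω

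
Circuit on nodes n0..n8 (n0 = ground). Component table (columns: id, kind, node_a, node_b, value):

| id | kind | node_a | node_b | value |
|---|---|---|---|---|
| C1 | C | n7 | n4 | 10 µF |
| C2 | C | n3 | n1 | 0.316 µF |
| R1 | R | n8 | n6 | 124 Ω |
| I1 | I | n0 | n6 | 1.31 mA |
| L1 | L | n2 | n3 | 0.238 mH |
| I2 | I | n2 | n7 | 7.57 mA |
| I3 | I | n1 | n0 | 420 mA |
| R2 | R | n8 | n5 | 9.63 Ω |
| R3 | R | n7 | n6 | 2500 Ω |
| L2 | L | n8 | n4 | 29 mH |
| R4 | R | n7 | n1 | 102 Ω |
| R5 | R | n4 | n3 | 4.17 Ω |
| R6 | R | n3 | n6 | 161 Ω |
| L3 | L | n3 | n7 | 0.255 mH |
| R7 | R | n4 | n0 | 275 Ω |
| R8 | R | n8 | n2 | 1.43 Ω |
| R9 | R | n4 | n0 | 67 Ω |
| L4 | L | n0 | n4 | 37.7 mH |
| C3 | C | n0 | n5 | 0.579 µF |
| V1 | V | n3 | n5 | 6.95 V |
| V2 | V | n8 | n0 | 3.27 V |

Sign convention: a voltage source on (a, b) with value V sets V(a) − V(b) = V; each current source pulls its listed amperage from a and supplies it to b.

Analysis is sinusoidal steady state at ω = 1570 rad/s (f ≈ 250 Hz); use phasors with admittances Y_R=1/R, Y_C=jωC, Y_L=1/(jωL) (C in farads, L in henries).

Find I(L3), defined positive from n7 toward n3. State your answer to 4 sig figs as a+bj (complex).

Element admittances at ω=1570 rad/s:
  Y(C1) = 0.000+0.01570j S between n7,n4
  Y(C2) = 0.000+0.0004961j S between n3,n1
  Y(R1) = 0.008065+0.000j S between n8,n6
  I1: injects 0.00131 A into n6 (from n0)
  Y(L1) = 0.000-2.676j S between n2,n3
  I2: injects 0.00757 A into n7 (from n2)
  I3: injects 0.42 A into n0 (from n1)
  Y(R2) = 0.1038+0.000j S between n8,n5
  Y(R3) = 0.0004000+0.000j S between n7,n6
  Y(L2) = 0.000-0.02196j S between n8,n4
  Y(R4) = 0.009804+0.000j S between n7,n1
  Y(R5) = 0.2398+0.000j S between n4,n3
  Y(R6) = 0.006211+0.000j S between n3,n6
  Y(L3) = 0.000-2.498j S between n3,n7
  Y(R7) = 0.003636+0.000j S between n4,n0
  Y(R8) = 0.6993+0.000j S between n8,n2
  Y(R9) = 0.01493+0.000j S between n4,n0
  Y(L4) = 0.000-0.01690j S between n0,n4
  Y(C3) = 0.000+0.0009090j S between n0,n5
  V1: constraint V(n3)−V(n5) = 6.95
  V2: constraint V(n8)−V(n0) = 3.27
Assemble and solve the 10×10 MNA system:
  V(n1)=-39.20+2.127j  V(n2)=3.555+0.05341j  V(n3)=3.541+0.1307j  V(n4)=3.257+0.3500j  V(n5)=-3.409+0.1307j  V(n6)=3.481+0.05431j  V(n7)=3.534-0.03647j  V(n8)=3.270+0.000j
  i(V1)=-0.6937+0.01047j  i(V2)=-0.4849+0.05164j

-0.4175+0.01690j A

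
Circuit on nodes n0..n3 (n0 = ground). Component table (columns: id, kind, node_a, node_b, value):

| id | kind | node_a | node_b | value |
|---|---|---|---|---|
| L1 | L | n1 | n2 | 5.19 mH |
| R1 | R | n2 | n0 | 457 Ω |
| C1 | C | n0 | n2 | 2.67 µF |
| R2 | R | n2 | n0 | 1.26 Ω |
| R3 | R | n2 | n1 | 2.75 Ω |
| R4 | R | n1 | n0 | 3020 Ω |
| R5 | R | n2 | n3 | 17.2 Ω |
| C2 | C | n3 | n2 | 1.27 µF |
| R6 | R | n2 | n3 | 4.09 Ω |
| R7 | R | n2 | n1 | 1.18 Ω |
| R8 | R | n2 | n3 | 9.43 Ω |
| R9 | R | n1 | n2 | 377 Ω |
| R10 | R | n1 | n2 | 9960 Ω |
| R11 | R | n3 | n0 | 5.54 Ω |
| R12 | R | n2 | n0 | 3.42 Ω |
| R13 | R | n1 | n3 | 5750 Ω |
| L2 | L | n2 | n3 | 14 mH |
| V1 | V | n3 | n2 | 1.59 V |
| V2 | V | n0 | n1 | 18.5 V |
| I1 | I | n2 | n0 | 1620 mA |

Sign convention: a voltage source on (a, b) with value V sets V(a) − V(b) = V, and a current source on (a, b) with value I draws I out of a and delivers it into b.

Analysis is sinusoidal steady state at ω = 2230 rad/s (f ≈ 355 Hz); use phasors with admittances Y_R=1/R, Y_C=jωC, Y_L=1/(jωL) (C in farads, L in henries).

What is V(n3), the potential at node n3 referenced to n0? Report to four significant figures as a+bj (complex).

-8.235+0.3255j V

Apply KCL at each of the 3 non-ground nodes and solve the resulting linear system.
Node n1: branches {L1, R3, R4, R7, R9, R10, R13, V2} → V_1 = -18.50+0.000j
Node n2: branches {L1, R1, C1, R2, R3, R5, C2, R6, R7, R8, R9, R10, R12, L2, V1, I1} → V_2 = -9.825+0.3255j
Node n3: branches {R5, C2, R6, R8, R11, R13, L2, V1} → V_3 = -8.235+0.3255j
Source currents: i(V1)=0.8348-0.01238j, i(V2)=-10.57+0.3544j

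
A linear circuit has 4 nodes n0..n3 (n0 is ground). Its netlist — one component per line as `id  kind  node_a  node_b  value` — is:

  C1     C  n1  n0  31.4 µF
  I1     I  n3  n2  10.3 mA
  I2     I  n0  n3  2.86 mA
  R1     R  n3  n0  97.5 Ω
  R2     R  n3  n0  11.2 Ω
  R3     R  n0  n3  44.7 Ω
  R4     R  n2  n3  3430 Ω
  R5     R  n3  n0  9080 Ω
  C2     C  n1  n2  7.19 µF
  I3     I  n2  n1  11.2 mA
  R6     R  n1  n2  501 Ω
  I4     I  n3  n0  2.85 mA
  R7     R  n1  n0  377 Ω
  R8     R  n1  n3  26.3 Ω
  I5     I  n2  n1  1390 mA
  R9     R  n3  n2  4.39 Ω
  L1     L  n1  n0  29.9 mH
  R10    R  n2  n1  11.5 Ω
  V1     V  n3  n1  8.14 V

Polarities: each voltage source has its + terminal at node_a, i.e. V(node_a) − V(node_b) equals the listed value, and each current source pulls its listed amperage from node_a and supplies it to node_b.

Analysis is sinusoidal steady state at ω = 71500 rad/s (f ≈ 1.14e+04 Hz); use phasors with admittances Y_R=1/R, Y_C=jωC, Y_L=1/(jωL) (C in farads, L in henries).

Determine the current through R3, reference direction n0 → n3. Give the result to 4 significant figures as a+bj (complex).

-0.1816-0.009869j A

Apply KCL at each of the 3 non-ground nodes and solve the resulting linear system.
Node n1: branches {C1, C2, I3, R6, R7, R8, I5, L1, R10, V1} → V_1 = -0.02450+0.4411j
Node n2: branches {I1, R4, C2, I3, R6, I5, R9, R10} → V_2 = 0.3802-0.2151j
Node n3: branches {I1, I2, R1, R2, R3, R4, R5, I4, R8, R9, V1} → V_3 = 8.115+0.4411j
Source currents: i(V1)=-3.074-0.2035j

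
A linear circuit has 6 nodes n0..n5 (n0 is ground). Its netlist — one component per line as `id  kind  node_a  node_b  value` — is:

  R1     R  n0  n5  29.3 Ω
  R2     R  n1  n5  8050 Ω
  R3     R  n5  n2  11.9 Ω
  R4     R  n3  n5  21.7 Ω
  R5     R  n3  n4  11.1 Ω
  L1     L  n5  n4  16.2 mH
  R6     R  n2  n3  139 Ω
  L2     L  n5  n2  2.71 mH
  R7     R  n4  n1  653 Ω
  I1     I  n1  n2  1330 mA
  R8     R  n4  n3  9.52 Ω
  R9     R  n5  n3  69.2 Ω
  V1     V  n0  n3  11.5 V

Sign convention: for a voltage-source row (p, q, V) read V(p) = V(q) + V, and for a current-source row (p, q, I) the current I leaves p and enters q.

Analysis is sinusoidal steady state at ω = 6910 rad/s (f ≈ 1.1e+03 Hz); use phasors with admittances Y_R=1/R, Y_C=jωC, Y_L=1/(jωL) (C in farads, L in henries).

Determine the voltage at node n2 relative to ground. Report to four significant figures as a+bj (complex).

13.51+7.203j V

Element admittances at ω=6910 rad/s:
  Y(R1) = 0.03413+0.000j S between n0,n5
  Y(R2) = 0.0001242+0.000j S between n1,n5
  Y(R3) = 0.08403+0.000j S between n5,n2
  Y(R4) = 0.04608+0.000j S between n3,n5
  Y(R5) = 0.09009+0.000j S between n3,n4
  Y(L1) = 0.000-0.008933j S between n5,n4
  Y(R6) = 0.007194+0.000j S between n2,n3
  Y(L2) = 0.000-0.05340j S between n5,n2
  Y(R7) = 0.001531+0.000j S between n4,n1
  I1: injects 1.33 A into n2 (from n1)
  Y(R8) = 0.1050+0.000j S between n4,n3
  Y(R9) = 0.01445+0.000j S between n5,n3
  V1: constraint V(n0)−V(n3) = 11.5
Assemble and solve the 6×6 MNA system:
  V(n1)=-819.4-0.7865j  V(n2)=13.51+7.203j  V(n3)=-11.50+0.000j  V(n4)=-17.68-0.9677j  V(n5)=3.487+1.447j
  i(V1)=0.1190+0.04940j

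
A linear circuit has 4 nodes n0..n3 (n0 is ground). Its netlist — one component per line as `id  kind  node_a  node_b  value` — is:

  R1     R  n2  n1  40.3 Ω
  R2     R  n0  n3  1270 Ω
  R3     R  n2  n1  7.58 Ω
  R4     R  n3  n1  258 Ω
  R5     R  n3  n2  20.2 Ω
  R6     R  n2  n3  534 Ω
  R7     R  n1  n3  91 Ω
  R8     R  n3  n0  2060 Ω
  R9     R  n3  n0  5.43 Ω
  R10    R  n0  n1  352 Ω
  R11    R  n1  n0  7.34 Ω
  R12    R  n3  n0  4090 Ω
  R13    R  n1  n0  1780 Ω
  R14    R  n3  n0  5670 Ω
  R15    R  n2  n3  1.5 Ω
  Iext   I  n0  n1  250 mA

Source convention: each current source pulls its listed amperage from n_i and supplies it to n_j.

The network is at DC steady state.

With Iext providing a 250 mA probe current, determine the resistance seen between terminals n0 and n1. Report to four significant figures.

R_eq = 4.533 Ω

Element admittances at DC:
  Y(R1) = 0.02481 S between n2,n1
  Y(R2) = 0.0007874 S between n0,n3
  Y(R3) = 0.1319 S between n2,n1
  Y(R4) = 0.003876 S between n3,n1
  Y(R5) = 0.04950 S between n3,n2
  Y(R6) = 0.001873 S between n2,n3
  Y(R7) = 0.01099 S between n1,n3
  Y(R8) = 0.0004854 S between n3,n0
  Y(R9) = 0.1842 S between n3,n0
  Y(R10) = 0.002841 S between n0,n1
  Y(R11) = 0.1362 S between n1,n0
  Y(R12) = 0.0002445 S between n3,n0
  Y(R13) = 0.0005618 S between n1,n0
  Y(R14) = 0.0001764 S between n3,n0
  Y(R15) = 0.6667 S between n2,n3
  Iext: injects 0.25 A into n1 (from n0)
Assemble and solve the 3×3 MNA system:
  V(n1)=1.133  V(n2)=0.6083  V(n3)=0.4937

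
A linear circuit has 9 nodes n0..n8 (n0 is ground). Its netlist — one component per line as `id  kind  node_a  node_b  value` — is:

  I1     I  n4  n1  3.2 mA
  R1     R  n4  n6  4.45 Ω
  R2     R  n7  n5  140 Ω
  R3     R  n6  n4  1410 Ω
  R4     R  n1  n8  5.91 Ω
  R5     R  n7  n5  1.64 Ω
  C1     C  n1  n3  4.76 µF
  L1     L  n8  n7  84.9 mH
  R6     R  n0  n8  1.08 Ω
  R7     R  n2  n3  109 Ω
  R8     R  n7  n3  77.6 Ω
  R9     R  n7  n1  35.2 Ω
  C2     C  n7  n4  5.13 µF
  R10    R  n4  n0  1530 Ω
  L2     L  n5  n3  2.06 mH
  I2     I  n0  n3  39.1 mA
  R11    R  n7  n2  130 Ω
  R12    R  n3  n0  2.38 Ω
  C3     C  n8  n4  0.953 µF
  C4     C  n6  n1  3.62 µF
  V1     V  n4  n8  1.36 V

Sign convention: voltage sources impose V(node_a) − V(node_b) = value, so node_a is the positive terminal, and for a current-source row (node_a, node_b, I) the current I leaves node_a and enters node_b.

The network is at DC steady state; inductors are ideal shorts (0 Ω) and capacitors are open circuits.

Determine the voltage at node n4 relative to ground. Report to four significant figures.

1.379 V

Element admittances at DC:
  I1: injects 0.0032 A into n1 (from n4)
  Y(R1) = 0.2247 S between n4,n6
  Y(R2) = 0.007143 S between n7,n5
  Y(R3) = 0.0007092 S between n6,n4
  Y(R4) = 0.1692 S between n1,n8
  Y(R5) = 0.6098 S between n7,n5
  Y(C1) = 0.000 S between n1,n3
  L1: short n8↔n7 (DC inductor)
  Y(R6) = 0.9259 S between n0,n8
  Y(R7) = 0.009174 S between n2,n3
  Y(R8) = 0.01289 S between n7,n3
  Y(R9) = 0.02841 S between n7,n1
  Y(C2) = 0.000 S between n7,n4
  Y(R10) = 0.0006536 S between n4,n0
  L2: short n5↔n3 (DC inductor)
  I2: injects 0.0391 A into n3 (from n0)
  Y(R11) = 0.007692 S between n7,n2
  Y(R12) = 0.4202 S between n3,n0
  Y(C3) = 0.000 S between n8,n4
  Y(C4) = 0.000 S between n6,n1
  V1: constraint V(n4)−V(n8) = 1.36
Assemble and solve the 11×11 MNA system:
  V(n1)=0.03538  V(n2)=0.03520  V(n3)=0.04863  V(n4)=1.379  V(n5)=0.04863  V(n6)=1.379  V(n7)=0.01919  V(n8)=0.01919
  i(L1)=-0.01913  i(L2)=-0.01816  i(V1)=-0.004101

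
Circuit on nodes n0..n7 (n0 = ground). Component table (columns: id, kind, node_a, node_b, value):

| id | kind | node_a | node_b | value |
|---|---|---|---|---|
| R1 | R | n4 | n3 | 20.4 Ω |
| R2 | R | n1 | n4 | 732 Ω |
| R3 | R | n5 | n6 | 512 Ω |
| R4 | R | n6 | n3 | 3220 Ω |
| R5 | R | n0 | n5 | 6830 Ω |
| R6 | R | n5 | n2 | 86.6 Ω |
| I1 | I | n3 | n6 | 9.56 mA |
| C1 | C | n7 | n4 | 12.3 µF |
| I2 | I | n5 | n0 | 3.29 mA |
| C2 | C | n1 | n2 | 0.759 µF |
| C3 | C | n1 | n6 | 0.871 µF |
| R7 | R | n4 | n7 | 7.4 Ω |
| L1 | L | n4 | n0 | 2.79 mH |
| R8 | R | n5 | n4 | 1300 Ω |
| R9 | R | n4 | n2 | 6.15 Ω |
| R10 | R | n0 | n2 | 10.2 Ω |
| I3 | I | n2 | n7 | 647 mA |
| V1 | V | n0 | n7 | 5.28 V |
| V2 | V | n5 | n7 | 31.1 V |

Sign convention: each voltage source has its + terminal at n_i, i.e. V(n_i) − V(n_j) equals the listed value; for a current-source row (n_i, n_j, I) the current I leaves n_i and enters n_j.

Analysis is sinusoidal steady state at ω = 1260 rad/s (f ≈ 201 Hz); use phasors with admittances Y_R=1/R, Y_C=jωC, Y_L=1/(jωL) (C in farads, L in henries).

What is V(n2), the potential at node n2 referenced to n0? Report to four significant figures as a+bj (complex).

-2.142-1.312j V

Element admittances at ω=1260 rad/s:
  Y(R1) = 0.04902+0.000j S between n4,n3
  Y(R2) = 0.001366+0.000j S between n1,n4
  Y(R3) = 0.001953+0.000j S between n5,n6
  Y(R4) = 0.0003106+0.000j S between n6,n3
  Y(R5) = 0.0001464+0.000j S between n0,n5
  Y(R6) = 0.01155+0.000j S between n5,n2
  I1: injects 0.00956 A into n6 (from n3)
  Y(C1) = 0.000+0.01550j S between n7,n4
  I2: injects 0.00329 A into n0 (from n5)
  Y(C2) = 0.000+0.0009563j S between n1,n2
  Y(C3) = 0.000+0.001097j S between n1,n6
  Y(R7) = 0.1351+0.000j S between n4,n7
  Y(L1) = 0.000-0.2845j S between n4,n0
  Y(R8) = 0.0007692+0.000j S between n5,n4
  Y(R9) = 0.1626+0.000j S between n4,n2
  Y(R10) = 0.09804+0.000j S between n0,n2
  I3: injects 0.647 A into n7 (from n2)
  V1: constraint V(n0)−V(n7) = 5.28
  V2: constraint V(n5)−V(n7) = 31.1
Assemble and solve the 9×9 MNA system:
  V(n1)=7.994+1.867j  V(n2)=-2.142-1.312j  V(n3)=-1.469-2.287j  V(n4)=-1.422-2.256j  V(n5)=25.82+0.000j  V(n6)=21.96-7.084j  V(n7)=-5.280+0.000j
  i(V1)=-0.8449+0.2759j  i(V2)=-0.3585-0.03073j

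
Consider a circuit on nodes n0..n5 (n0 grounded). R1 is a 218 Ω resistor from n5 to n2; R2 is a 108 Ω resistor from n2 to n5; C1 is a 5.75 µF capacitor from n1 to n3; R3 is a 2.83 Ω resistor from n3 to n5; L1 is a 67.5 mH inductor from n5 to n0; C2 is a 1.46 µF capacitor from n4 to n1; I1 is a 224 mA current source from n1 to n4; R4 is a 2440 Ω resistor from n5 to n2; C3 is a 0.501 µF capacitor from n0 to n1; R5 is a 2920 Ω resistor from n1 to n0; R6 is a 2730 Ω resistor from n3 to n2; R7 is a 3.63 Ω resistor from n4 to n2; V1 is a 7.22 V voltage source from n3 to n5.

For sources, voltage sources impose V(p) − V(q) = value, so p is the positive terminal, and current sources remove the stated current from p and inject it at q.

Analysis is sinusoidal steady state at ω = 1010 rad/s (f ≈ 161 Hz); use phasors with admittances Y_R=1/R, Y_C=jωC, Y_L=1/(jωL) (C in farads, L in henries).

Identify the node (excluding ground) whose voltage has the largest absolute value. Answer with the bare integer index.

MNA unknowns: 5 node voltages V₁..V_5 plus 1 source current (V1)
R1: Y=0.004587+0.000j on G[5,2]
R2: Y=0.009259+0.000j on G[2,5]
C1: Y=0.000+0.005808j on G[1,3]
R3: Y=0.3534+0.000j on G[3,5]
L1: Y=0.000-0.01467j on G[5,0]
C2: Y=0.000+0.001475j on G[4,1]
I1: z[1]−=0.224, z[4]+=0.224
R4: Y=0.0004098+0.000j on G[5,2]
C3: Y=0.000+0.0005060j on G[0,1]
R5: Y=0.0003425+0.000j on G[1,0]
R6: Y=0.0003663+0.000j on G[3,2]
R7: Y=0.2755+0.000j on G[4,2]
V1: row V3−V5=7.22, i_V1 at 3,5
solve → V1=7.459+29.75j, V2=13.47+0.1805j, V3=8.172+0.8522j, V4=14.12+0.1448j, V5=0.9520+0.8522j
aux → i_V1=-2.717-0.004387j

1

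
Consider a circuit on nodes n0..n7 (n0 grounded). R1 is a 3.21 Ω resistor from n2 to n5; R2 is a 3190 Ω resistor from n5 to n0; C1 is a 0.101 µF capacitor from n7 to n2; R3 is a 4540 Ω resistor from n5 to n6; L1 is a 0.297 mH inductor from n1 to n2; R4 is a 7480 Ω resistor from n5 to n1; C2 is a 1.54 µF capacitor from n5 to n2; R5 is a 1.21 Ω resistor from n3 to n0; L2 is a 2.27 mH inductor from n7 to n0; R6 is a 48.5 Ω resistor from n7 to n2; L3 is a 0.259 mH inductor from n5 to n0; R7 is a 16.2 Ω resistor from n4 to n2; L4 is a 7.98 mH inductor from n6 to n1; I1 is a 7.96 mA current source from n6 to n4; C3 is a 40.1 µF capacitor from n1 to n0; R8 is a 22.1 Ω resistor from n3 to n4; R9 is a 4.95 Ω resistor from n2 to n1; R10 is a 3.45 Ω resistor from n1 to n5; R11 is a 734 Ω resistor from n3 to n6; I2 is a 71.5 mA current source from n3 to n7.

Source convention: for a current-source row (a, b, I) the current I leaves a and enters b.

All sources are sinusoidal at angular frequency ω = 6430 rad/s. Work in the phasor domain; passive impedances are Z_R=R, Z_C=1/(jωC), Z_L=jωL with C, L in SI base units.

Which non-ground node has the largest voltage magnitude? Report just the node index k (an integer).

Apply KCL at each of the 7 non-ground nodes and solve the resulting linear system.
Node n1: branches {L1, R4, L4, C3, R9, R10} → V_1 = -0.006177+0.04942j
Node n2: branches {R1, C1, L1, C2, R6, R7, R9} → V_2 = -0.01411+0.05801j
Node n3: branches {R5, R8, R11, I2} → V_3 = -0.08028+0.001196j
Node n4: branches {R7, I1, R8} → V_4 = 0.03231+0.03398j
Node n5: branches {R1, R2, R3, R4, C2, L3, R10} → V_5 = -0.03245+0.02162j
Node n6: branches {R3, L4, I1, R11} → V_6 = -0.03591-0.3621j
Node n7: branches {C1, L2, R6, I2} → V_7 = 0.2757+0.9650j

7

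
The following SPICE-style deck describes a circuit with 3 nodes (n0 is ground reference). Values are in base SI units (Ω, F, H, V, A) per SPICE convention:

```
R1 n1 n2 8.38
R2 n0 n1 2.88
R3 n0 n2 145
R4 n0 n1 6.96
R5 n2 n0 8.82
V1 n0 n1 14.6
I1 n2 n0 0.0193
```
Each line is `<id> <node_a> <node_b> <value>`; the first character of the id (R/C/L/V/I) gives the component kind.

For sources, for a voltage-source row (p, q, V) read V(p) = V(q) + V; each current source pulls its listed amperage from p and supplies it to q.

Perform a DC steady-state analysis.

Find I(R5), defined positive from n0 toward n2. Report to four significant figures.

0.8335 A

Element admittances at DC:
  Y(R1) = 0.1193 S between n1,n2
  Y(R2) = 0.3472 S between n0,n1
  Y(R3) = 0.006897 S between n0,n2
  Y(R4) = 0.1437 S between n0,n1
  Y(R5) = 0.1134 S between n2,n0
  V1: constraint V(n0)−V(n1) = 14.6
  I1: injects 0.0193 A into n0 (from n2)
Assemble and solve the 3×3 MNA system:
  V(n1)=-14.60  V(n2)=-7.352
  i(V1)=-8.032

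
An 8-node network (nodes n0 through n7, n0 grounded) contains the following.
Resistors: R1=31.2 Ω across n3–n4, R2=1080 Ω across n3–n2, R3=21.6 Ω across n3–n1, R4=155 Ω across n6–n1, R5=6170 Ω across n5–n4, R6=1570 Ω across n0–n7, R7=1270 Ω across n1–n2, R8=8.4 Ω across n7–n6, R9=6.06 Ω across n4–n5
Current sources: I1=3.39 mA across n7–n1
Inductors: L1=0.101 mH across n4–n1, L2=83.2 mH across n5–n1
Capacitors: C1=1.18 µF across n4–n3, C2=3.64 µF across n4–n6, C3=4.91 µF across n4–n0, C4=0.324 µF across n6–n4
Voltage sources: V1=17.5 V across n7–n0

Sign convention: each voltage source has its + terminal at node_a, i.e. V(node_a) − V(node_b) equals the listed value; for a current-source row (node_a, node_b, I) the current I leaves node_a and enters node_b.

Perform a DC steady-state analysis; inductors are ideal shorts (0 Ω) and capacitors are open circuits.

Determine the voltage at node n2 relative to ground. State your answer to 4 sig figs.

Element admittances at DC:
  Y(R1) = 0.03205 S between n3,n4
  Y(R2) = 0.0009259 S between n3,n2
  Y(R3) = 0.04630 S between n3,n1
  Y(R4) = 0.006452 S between n6,n1
  I1: injects 0.00339 A into n1 (from n7)
  Y(R5) = 0.0001621 S between n5,n4
  L1: short n4↔n1 (DC inductor)
  Y(R6) = 0.0006369 S between n0,n7
  Y(C1) = 0.000 S between n4,n3
  Y(C2) = 0.000 S between n4,n6
  Y(C3) = 0.000 S between n4,n0
  Y(R7) = 0.0007874 S between n1,n2
  Y(C4) = 0.000 S between n6,n4
  L2: short n5↔n1 (DC inductor)
  Y(R8) = 0.1190 S between n7,n6
  Y(R9) = 0.1650 S between n4,n5
  V1: constraint V(n7)−V(n0) = 17.5
Assemble and solve the 10×10 MNA system:
  V(n1)=18.05  V(n2)=18.05  V(n3)=18.05  V(n4)=18.05  V(n5)=18.05  V(n6)=17.53  V(n7)=17.50
  i(L1)=0.000  i(L2)=0.000  i(V1)=-0.01115

18.05 V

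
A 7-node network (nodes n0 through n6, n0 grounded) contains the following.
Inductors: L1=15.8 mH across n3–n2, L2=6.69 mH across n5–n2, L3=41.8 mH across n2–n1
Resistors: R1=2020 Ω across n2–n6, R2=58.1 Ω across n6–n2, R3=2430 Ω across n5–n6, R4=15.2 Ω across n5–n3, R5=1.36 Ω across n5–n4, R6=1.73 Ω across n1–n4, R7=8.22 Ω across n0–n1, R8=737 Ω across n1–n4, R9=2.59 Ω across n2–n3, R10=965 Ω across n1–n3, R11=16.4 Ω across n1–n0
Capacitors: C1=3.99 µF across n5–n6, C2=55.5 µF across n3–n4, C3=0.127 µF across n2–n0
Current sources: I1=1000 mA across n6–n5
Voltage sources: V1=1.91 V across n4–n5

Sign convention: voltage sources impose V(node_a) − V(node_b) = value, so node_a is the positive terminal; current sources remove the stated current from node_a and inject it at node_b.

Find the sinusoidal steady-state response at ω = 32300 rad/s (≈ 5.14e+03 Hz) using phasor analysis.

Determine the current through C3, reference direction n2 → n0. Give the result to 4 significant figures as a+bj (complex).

-0.001812-0.0002080j A

Element admittances at ω=32300 rad/s:
  Y(L1) = 0.000-0.001959j S between n3,n2
  Y(R1) = 0.0004950+0.000j S between n2,n6
  Y(R2) = 0.01721+0.000j S between n6,n2
  Y(L2) = 0.000-0.004628j S between n5,n2
  Y(R3) = 0.0004115+0.000j S between n5,n6
  Y(L3) = 0.000-0.0007407j S between n2,n1
  Y(R4) = 0.06579+0.000j S between n5,n3
  Y(R5) = 0.7353+0.000j S between n5,n4
  Y(R6) = 0.5780+0.000j S between n1,n4
  Y(R7) = 0.1217+0.000j S between n0,n1
  Y(R8) = 0.001357+0.000j S between n1,n4
  Y(R9) = 0.3861+0.000j S between n2,n3
  Y(C1) = 0.000+0.1289j S between n5,n6
  Y(R10) = 0.001036+0.000j S between n1,n3
  Y(C2) = 0.000+1.793j S between n3,n4
  I1: injects 1 A into n5 (from n6)
  Y(C3) = 0.000+0.004102j S between n2,n0
  Y(R11) = 0.06098+0.000j S between n1,n0
  V1: constraint V(n4)−V(n5) = 1.91
Assemble and solve the 7×7 MNA system:
  V(n1)=0.009922+0.001139j  V(n2)=-0.05070+0.4417j  V(n3)=0.08189+0.1021j  V(n4)=0.01236+0.001240j  V(n5)=-1.898+0.001240j  V(n6)=-2.873+7.370j
  i(V1)=-1.587+0.1246j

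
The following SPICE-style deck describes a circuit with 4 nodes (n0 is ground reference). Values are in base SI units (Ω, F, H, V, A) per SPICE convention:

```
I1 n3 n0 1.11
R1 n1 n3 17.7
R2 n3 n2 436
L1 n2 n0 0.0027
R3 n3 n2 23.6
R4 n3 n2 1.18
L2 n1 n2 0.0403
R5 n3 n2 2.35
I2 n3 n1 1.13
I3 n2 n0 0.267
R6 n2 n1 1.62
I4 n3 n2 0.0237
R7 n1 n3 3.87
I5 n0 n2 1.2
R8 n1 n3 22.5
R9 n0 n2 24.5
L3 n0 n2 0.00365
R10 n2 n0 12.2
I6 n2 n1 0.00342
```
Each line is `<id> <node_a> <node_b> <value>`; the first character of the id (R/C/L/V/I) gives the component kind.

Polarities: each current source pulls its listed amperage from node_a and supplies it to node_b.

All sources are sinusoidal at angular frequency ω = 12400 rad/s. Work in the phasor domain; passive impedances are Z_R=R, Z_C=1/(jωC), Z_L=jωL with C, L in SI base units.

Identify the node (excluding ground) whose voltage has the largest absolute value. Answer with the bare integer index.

Element admittances at ω=12400 rad/s:
  I1: injects 1.11 A into n0 (from n3)
  Y(R1) = 0.05650+0.000j S between n1,n3
  Y(R2) = 0.002294+0.000j S between n3,n2
  Y(L1) = 0.000-0.02987j S between n2,n0
  Y(R3) = 0.04237+0.000j S between n3,n2
  Y(R4) = 0.8475+0.000j S between n3,n2
  Y(L2) = 0.000-0.002001j S between n1,n2
  Y(R5) = 0.4255+0.000j S between n3,n2
  I2: injects 1.13 A into n1 (from n3)
  I3: injects 0.267 A into n0 (from n2)
  Y(R6) = 0.6173+0.000j S between n2,n1
  I4: injects 0.0237 A into n2 (from n3)
  Y(R7) = 0.2584+0.000j S between n1,n3
  I5: injects 1.2 A into n2 (from n0)
  Y(R8) = 0.04444+0.000j S between n1,n3
  Y(R9) = 0.04082+0.000j S between n0,n2
  Y(L3) = 0.000-0.02209j S between n0,n2
  Y(R10) = 0.08197+0.000j S between n2,n0
  I6: injects 0.00342 A into n1 (from n2)
Assemble and solve the 3×3 MNA system:
  V(n1)=-0.5019-0.5158j  V(n2)=-1.223-0.5174j  V(n3)=-2.418-0.5171j

3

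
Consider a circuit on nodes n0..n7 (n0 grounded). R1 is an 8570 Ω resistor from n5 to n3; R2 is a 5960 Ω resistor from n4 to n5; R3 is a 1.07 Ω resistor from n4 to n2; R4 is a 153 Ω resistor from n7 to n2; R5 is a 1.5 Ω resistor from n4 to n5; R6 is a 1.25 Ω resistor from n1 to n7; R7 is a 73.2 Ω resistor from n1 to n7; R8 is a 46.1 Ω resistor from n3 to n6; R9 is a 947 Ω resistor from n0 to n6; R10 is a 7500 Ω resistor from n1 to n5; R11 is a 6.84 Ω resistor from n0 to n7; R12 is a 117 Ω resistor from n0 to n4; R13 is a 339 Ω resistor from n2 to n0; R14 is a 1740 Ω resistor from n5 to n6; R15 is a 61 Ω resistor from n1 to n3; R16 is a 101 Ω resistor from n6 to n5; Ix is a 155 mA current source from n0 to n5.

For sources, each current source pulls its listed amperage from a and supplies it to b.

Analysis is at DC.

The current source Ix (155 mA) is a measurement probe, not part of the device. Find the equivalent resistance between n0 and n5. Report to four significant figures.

Element admittances at DC:
  Y(R1) = 0.0001167 S between n5,n3
  Y(R2) = 0.0001678 S between n4,n5
  Y(R3) = 0.9346 S between n4,n2
  Y(R4) = 0.006536 S between n7,n2
  Y(R5) = 0.6667 S between n4,n5
  Y(R6) = 0.8000 S between n1,n7
  Y(R7) = 0.01366 S between n1,n7
  Y(R8) = 0.02169 S between n3,n6
  Y(R9) = 0.001056 S between n0,n6
  Y(R10) = 0.0001333 S between n1,n5
  Y(R11) = 0.1462 S between n0,n7
  Y(R12) = 0.008547 S between n0,n4
  Y(R13) = 0.002950 S between n2,n0
  Y(R14) = 0.0005747 S between n5,n6
  Y(R15) = 0.01639 S between n1,n3
  Y(R16) = 0.009901 S between n6,n5
  Ix: injects 0.155 A into n5 (from n0)
Assemble and solve the 7×7 MNA system:
  V(n1)=0.5344  V(n2)=6.781  V(n3)=2.398  V(n4)=6.846  V(n5)=7.026  V(n6)=3.781  V(n7)=0.4958

R_eq = 45.33 Ω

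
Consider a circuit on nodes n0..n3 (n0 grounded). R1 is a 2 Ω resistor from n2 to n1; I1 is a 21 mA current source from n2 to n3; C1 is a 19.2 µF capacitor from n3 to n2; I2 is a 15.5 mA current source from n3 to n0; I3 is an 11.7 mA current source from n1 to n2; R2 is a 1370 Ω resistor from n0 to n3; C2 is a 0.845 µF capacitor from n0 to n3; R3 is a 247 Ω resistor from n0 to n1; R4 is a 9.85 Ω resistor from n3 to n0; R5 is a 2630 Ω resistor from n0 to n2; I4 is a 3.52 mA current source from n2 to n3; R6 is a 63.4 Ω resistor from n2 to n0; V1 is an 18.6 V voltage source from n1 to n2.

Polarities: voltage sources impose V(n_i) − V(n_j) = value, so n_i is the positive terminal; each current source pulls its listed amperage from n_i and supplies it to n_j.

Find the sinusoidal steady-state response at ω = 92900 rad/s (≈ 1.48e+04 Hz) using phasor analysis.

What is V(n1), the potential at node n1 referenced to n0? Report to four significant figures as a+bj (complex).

MNA unknowns: 3 node voltages V₁..V_3 plus 1 source current (V1)
R1: Y=0.5000+0.000j on G[2,1]
I1: z[2]−=0.021, z[3]+=0.021
C1: Y=0.000+1.784j on G[3,2]
I2: z[3]−=0.0155, z[0]+=0.0155
I3: z[1]−=0.0117, z[2]+=0.0117
R2: Y=0.0007299+0.000j on G[0,3]
C2: Y=0.000+0.07850j on G[0,3]
R3: Y=0.004049+0.000j on G[0,1]
R4: Y=0.1015+0.000j on G[3,0]
R5: Y=0.0003802+0.000j on G[0,2]
I4: z[2]−=0.00352, z[3]+=0.00352
R6: Y=0.01577+0.000j on G[2,0]
V1: row V1−V2=18.6, i_V1 at 1,2
solve → V1=18.07+0.3807j, V2=-0.5331+0.3807j, V3=-0.5288+0.3307j
aux → i_V1=-9.385-0.001541j

18.07+0.3807j V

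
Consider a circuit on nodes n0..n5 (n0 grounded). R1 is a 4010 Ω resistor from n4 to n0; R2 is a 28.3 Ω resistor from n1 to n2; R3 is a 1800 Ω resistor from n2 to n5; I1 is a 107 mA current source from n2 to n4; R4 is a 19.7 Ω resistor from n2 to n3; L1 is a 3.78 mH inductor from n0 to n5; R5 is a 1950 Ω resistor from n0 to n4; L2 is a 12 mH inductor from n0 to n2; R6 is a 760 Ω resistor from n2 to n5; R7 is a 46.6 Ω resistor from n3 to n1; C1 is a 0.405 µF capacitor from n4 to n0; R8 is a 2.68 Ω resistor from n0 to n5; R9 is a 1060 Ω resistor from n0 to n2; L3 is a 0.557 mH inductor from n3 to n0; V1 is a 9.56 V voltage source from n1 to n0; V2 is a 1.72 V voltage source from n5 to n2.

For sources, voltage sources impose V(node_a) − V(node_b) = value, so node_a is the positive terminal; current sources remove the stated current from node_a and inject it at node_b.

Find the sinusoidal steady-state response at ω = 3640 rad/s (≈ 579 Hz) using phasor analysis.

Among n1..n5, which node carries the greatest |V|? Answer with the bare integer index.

4

Element admittances at ω=3640 rad/s:
  Y(R1) = 0.0002494+0.000j S between n4,n0
  Y(R2) = 0.03534+0.000j S between n1,n2
  Y(R3) = 0.0005556+0.000j S between n2,n5
  I1: injects 0.107 A into n4 (from n2)
  Y(R4) = 0.05076+0.000j S between n2,n3
  Y(L1) = 0.000-0.07268j S between n0,n5
  Y(R5) = 0.0005128+0.000j S between n0,n4
  Y(L2) = 0.000-0.02289j S between n0,n2
  Y(R6) = 0.001316+0.000j S between n2,n5
  Y(R7) = 0.02146+0.000j S between n3,n1
  Y(C1) = 0.000+0.001474j S between n4,n0
  Y(R8) = 0.3731+0.000j S between n0,n5
  Y(R9) = 0.0009434+0.000j S between n0,n2
  Y(L3) = 0.000-0.4932j S between n3,n0
  V1: constraint V(n1)−V(n0) = 9.56
  V2: constraint V(n5)−V(n2) = 1.72
Assemble and solve the 7×7 MNA system:
  V(n1)=9.560+0.000j  V(n2)=-0.9136+0.1169j  V(n3)=0.03437+0.3169j  V(n4)=29.61-57.27j  V(n5)=0.8064+0.1169j
  i(V1)=-0.5745+0.01093j  i(V2)=-0.3126+0.01500j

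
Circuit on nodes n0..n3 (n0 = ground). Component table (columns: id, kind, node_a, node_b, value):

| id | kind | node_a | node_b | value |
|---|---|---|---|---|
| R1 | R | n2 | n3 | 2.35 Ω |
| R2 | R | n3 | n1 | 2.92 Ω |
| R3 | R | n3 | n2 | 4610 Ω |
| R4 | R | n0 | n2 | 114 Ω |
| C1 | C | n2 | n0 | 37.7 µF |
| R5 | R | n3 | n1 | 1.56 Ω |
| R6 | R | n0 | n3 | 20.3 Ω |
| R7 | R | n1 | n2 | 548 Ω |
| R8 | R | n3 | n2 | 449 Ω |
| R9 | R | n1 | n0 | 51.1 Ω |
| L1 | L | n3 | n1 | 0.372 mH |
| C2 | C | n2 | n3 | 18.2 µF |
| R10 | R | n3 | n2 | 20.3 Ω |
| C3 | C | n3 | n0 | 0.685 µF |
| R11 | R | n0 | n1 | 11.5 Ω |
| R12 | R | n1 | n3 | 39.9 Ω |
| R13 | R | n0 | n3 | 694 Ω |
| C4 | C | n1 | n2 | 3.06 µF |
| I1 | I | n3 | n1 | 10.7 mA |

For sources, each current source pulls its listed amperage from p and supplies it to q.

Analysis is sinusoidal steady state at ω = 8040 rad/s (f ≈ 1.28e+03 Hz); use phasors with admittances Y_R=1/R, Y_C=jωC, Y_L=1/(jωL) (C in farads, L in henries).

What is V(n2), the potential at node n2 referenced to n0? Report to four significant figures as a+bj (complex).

-0.001355+0.001757j V

Apply KCL at each of the 3 non-ground nodes and solve the resulting linear system.
Node n1: branches {R2, R5, R7, R9, L1, R11, R12, C4, I1} → V_1 = 0.006441+0.003406j
Node n2: branches {R1, R3, R4, C1, R7, R8, C2, R10, C4} → V_2 = -0.001355+0.001757j
Node n3: branches {R1, R2, R3, R5, R6, R8, L1, C2, R10, C3, R12, R13, I1} → V_3 = -0.002694+0.0009311j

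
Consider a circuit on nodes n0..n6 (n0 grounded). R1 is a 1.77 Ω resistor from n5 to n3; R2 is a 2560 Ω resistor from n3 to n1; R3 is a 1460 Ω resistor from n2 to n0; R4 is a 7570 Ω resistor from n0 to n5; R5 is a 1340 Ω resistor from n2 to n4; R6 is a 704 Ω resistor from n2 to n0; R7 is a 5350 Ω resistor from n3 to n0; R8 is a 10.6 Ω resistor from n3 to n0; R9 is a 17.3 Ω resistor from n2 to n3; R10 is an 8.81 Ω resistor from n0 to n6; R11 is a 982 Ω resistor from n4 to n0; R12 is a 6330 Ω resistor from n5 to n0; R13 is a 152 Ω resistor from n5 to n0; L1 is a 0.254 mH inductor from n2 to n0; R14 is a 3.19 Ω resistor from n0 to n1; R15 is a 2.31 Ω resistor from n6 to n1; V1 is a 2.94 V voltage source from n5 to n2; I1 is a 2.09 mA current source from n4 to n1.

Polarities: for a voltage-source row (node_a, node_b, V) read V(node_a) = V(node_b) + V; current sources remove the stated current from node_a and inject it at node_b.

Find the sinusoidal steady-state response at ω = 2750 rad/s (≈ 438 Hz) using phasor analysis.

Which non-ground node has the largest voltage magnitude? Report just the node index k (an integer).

Apply KCL at each of the 6 non-ground nodes and solve the resulting linear system.
Node n1: branches {R2, R14, R15, I1} → V_1 = 0.007406-0.0001406j
Node n2: branches {R3, R5, R6, R9, L1, V1} → V_2 = -0.01074-0.1675j
Node n3: branches {R1, R2, R7, R8, R9} → V_3 = 2.305-0.1453j
Node n4: branches {R5, R11, I1} → V_4 = -1.189-0.07083j
Node n5: branches {R1, R4, R12, R13, V1} → V_5 = 2.929-0.1675j
Node n6: branches {R10, R15} → V_6 = 0.005867-0.0001114j
Source currents: i(V1)=-0.3728+0.01366j

5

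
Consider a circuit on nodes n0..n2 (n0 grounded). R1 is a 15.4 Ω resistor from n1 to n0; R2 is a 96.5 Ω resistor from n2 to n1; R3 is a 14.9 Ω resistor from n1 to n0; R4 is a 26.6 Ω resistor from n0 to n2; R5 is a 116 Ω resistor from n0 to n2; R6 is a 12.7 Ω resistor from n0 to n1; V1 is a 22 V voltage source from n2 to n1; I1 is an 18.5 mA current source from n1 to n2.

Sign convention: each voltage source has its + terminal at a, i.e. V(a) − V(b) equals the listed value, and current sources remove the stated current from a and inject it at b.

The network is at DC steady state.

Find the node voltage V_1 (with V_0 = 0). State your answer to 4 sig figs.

-3.956 V

MNA unknowns: 2 node voltages V₁..V_2 plus 1 source current (V1)
R1: Y=0.06494 on G[1,0]
R2: Y=0.01036 on G[2,1]
R3: Y=0.06711 on G[1,0]
R4: Y=0.03759 on G[0,2]
R5: Y=0.008621 on G[0,2]
R6: Y=0.07874 on G[0,1]
V1: row V2−V1=22, i_V1 at 2,1
I1: z[1]−=0.0185, z[2]+=0.0185
solve → V1=-3.956, V2=18.04
aux → i_V1=-1.043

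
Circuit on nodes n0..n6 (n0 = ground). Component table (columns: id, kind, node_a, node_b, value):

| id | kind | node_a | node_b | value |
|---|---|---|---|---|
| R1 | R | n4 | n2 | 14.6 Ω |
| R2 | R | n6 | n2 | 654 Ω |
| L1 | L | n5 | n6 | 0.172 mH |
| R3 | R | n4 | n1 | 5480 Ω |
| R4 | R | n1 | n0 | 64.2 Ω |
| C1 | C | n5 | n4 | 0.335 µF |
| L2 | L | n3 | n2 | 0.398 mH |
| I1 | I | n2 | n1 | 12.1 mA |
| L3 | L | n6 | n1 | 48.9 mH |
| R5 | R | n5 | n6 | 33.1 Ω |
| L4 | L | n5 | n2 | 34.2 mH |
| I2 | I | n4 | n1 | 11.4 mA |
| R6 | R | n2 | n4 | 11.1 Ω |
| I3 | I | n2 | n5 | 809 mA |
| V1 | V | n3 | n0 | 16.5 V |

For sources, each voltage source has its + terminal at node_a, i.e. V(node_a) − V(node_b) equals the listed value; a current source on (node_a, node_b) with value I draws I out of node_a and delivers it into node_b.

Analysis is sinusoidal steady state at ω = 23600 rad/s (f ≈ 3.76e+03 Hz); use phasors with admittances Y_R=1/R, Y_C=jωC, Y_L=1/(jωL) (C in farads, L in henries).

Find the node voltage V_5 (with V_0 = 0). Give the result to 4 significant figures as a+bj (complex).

Element admittances at ω=23600 rad/s:
  Y(R1) = 0.06849+0.000j S between n4,n2
  Y(R2) = 0.001529+0.000j S between n6,n2
  Y(L1) = 0.000-0.2464j S between n5,n6
  Y(R3) = 0.0001825+0.000j S between n4,n1
  Y(R4) = 0.01558+0.000j S between n1,n0
  Y(C1) = 0.000+0.007906j S between n5,n4
  Y(L2) = 0.000-0.1065j S between n3,n2
  I1: injects 0.0121 A into n1 (from n2)
  Y(L3) = 0.000-0.0008665j S between n6,n1
  Y(R5) = 0.03021+0.000j S between n5,n6
  Y(L4) = 0.000-0.001239j S between n5,n2
  I2: injects 0.0114 A into n1 (from n4)
  Y(R6) = 0.09009+0.000j S between n2,n4
  I3: injects 0.809 A into n5 (from n2)
  V1: constraint V(n3)−V(n0) = 16.5
Assemble and solve the 7×7 MNA system:
  V(n1)=-4.868-3.498j  V(n2)=15.99+0.7122j  V(n3)=16.50+0.000j  V(n4)=22.20+2.602j  V(n5)=60.26-124.1j  V(n6)=59.29-123.8j
  i(V1)=0.07583+0.05448j

60.26-124.1j V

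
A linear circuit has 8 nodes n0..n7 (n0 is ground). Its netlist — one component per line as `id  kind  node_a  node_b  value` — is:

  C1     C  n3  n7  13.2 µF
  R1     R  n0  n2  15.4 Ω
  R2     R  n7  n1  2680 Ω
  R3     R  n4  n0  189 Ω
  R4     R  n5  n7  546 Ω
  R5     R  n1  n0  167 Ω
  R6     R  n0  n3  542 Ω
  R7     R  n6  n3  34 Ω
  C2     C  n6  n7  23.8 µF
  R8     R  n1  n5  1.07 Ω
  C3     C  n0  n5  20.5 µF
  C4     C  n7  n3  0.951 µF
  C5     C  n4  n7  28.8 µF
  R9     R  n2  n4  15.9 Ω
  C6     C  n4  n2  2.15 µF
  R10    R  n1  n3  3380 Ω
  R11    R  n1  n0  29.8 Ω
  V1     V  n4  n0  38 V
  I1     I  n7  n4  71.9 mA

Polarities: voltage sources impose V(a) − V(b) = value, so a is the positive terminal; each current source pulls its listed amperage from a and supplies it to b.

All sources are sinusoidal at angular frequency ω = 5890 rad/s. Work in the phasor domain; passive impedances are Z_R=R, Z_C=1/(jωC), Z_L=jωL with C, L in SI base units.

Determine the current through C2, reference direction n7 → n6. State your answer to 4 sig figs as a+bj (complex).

0.01345-0.02084j A

MNA unknowns: 7 node voltages V₁..V_7 plus 1 source current (V1)
C1: Y=0.000+0.07775j on G[3,7]
R1: Y=0.06494+0.000j on G[0,2]
R2: Y=0.0003731+0.000j on G[7,1]
R3: Y=0.005291+0.000j on G[4,0]
R4: Y=0.001832+0.000j on G[5,7]
R5: Y=0.005988+0.000j on G[1,0]
R6: Y=0.001845+0.000j on G[0,3]
R7: Y=0.02941+0.000j on G[6,3]
C2: Y=0.000+0.1402j on G[6,7]
R8: Y=0.9346+0.000j on G[1,5]
C3: Y=0.000+0.1207j on G[0,5]
C4: Y=0.000+0.005601j on G[7,3]
C5: Y=0.000+0.1696j on G[4,7]
R9: Y=0.06289+0.000j on G[2,4]
C6: Y=0.000+0.01266j on G[4,2]
R10: Y=0.0002959+0.000j on G[1,3]
R11: Y=0.03356+0.000j on G[1,0]
V1: row V4−V0=38, i_V1 at 4,0
I1: z[7]−=0.0719, z[4]+=0.0719
solve → V1=0.2760-0.6595j, V2=18.88+1.894j, V3=37.64+2.192j, V4=38.00+0.000j, V5=0.2608-0.6891j, V6=38.09+1.484j, V7=37.94+1.388j
aux → i_V1=-1.591-0.1324j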